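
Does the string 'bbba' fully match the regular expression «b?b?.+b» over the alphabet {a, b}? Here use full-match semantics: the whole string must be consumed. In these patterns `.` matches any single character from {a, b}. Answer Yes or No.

No

Every match must end with 'b', but 'bbba' does not.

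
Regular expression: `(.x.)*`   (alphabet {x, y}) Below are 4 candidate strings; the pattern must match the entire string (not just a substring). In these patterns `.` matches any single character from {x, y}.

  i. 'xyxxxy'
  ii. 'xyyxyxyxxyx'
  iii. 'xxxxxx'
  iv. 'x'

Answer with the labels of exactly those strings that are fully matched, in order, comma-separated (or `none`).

i → no match
ii → no match
iii → match
iv → no match

iii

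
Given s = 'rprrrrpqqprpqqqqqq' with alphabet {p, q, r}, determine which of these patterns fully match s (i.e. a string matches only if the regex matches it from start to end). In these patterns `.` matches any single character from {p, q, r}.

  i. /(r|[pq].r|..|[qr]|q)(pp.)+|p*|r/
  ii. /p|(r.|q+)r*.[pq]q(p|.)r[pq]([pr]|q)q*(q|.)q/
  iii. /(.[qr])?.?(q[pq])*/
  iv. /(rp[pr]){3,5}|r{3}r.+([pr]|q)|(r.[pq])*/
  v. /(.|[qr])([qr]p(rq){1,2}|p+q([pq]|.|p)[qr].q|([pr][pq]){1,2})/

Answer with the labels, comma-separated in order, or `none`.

ii

i → no match
ii → match
iii → no match
iv → no match
v → no match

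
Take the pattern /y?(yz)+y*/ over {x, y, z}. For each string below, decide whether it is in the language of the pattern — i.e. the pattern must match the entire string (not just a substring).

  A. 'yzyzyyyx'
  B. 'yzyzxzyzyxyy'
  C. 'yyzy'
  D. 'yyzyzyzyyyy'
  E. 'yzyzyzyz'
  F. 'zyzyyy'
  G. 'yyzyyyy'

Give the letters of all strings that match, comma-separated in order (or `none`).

A. 'yzyzyyyx' → no match
B. 'yzyzxzyzyxyy' → no match
C. 'yyzy' → match
D. 'yyzyzyzyyyy' → match
E. 'yzyzyzyz' → match
F. 'zyzyyy' → no match
G. 'yyzyyyy' → match

C, D, E, G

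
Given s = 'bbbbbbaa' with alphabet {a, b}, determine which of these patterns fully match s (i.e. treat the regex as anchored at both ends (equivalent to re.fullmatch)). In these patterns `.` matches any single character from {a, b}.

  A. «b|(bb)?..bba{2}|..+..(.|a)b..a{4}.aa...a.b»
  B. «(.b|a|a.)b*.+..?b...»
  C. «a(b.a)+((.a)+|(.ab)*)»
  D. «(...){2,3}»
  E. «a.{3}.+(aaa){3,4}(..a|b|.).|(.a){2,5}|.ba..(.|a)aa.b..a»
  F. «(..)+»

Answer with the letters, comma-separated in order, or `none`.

A, B, F

A → match
B → match
C → no match — must start with 'ab'
D → no match
E → no match
F → match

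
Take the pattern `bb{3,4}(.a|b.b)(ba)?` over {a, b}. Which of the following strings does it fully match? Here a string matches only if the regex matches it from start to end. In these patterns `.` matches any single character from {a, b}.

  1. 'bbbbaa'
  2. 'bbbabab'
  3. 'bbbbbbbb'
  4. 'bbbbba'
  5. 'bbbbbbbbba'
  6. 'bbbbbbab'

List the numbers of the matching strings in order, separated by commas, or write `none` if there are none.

1, 3, 4, 5, 6

1 → match
2 → no match
3 → match
4 → match
5 → match
6 → match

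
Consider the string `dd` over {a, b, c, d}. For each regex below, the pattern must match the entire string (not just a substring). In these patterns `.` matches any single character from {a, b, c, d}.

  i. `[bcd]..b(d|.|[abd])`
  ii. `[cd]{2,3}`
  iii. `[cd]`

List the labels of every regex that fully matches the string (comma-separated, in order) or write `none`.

ii

i → no match
ii → match
iii → no match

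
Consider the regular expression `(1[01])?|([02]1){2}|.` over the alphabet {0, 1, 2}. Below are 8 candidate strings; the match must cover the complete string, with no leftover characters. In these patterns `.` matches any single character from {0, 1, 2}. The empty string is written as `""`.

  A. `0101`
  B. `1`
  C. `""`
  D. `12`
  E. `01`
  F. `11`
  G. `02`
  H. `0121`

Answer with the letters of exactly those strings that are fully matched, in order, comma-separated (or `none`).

A, B, C, F, H

A → match
B → match
C → match
D → no match
E → no match
F → match
G → no match
H → match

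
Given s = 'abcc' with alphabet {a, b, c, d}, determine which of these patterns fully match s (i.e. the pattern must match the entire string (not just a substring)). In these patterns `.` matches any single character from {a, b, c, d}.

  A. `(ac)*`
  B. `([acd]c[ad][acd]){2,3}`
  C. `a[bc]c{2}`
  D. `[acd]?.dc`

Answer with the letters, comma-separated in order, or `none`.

A → no match
B → no match
C → match
D → no match — must end with 'dc'

C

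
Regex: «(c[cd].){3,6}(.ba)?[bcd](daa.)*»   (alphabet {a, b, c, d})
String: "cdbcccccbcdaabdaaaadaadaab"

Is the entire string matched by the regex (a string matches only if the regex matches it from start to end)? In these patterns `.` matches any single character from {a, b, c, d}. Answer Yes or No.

No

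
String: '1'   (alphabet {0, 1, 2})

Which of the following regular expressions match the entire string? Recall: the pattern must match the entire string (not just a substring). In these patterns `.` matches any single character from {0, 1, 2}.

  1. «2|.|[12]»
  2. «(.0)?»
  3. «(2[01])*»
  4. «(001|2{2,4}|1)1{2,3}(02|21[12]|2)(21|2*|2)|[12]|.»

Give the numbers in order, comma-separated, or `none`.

1, 4

1 → match
2 → no match
3 → no match
4 → match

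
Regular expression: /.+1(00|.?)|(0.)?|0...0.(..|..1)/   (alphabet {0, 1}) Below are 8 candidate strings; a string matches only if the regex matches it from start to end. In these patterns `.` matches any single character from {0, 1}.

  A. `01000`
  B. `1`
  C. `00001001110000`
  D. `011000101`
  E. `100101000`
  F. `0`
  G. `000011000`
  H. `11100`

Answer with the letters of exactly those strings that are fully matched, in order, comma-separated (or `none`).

D, H

A → no match
B → no match
C → no match
D → match
E → no match
F → no match
G → no match
H → match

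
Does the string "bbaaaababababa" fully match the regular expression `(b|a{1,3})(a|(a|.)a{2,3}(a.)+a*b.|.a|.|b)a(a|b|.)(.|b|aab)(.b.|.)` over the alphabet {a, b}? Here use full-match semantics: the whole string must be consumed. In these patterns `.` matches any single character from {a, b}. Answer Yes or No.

No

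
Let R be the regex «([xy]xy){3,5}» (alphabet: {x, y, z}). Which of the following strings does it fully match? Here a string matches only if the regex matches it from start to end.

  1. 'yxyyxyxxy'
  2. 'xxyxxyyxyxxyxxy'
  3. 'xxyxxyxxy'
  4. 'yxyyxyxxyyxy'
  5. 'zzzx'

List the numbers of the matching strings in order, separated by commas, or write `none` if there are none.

1, 2, 3, 4

1 → match
2 → match
3 → match
4 → match
5 → no match — must end with 'xy'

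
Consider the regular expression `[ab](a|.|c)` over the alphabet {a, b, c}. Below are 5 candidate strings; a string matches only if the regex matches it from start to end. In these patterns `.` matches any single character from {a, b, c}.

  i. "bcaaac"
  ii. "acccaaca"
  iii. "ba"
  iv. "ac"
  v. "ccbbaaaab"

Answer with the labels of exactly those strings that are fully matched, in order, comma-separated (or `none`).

i → no match
ii → no match
iii → match
iv → match
v → no match

iii, iv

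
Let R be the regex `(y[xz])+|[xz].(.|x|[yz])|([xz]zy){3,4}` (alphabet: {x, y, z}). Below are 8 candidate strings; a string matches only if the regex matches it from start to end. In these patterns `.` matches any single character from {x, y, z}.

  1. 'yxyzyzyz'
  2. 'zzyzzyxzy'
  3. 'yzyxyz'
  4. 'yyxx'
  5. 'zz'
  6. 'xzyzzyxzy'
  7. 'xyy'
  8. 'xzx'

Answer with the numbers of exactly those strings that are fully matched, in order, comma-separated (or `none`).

1 → match
2 → match
3 → match
4 → no match
5 → no match
6 → match
7 → match
8 → match

1, 2, 3, 6, 7, 8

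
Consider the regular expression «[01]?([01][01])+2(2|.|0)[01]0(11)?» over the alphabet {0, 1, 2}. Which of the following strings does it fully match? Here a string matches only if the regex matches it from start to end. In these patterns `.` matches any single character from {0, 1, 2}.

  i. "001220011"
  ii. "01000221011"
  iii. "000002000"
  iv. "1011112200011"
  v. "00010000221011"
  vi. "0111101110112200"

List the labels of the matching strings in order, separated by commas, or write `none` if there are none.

i → match
ii → match
iii → match
iv → no match
v → match
vi → match

i, ii, iii, v, vi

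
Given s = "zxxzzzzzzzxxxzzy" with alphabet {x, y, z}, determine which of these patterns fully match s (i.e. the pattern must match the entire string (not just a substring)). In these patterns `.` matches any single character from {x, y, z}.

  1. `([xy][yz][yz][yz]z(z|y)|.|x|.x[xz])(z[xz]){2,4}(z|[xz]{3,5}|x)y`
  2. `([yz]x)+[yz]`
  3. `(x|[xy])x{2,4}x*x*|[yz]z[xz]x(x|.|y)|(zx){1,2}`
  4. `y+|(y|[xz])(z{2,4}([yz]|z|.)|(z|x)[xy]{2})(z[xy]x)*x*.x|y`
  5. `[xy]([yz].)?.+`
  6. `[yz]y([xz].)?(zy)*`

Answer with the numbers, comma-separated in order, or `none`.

1 → match
2 → no match
3 → no match
4 → no match
5 → no match
6 → no match

1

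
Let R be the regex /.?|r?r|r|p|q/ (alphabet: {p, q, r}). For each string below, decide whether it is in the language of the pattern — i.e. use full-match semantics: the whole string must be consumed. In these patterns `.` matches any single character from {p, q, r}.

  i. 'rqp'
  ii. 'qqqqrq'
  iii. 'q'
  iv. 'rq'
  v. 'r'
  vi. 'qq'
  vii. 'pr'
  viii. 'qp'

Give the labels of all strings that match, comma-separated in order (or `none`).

iii, v

i → no match
ii → no match
iii → match
iv → no match
v → match
vi → no match
vii → no match
viii → no match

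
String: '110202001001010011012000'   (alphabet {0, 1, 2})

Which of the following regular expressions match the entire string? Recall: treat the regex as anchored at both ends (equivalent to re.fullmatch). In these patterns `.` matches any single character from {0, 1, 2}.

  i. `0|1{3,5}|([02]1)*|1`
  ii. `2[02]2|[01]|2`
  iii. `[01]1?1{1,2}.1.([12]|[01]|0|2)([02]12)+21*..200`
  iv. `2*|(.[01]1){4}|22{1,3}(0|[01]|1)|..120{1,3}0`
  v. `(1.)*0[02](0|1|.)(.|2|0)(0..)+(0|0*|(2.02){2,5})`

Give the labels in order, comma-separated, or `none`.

v

i → no match
ii → no match
iii → no match — must end with '200'
iv → no match
v → match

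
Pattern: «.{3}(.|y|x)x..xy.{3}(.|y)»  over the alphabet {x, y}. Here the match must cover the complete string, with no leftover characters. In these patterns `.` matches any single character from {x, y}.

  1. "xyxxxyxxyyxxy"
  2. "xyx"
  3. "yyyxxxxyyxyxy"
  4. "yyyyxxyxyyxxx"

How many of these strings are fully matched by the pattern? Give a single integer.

2

1 → match
2 → no match
3 → no match
4 → match
Total matched: 2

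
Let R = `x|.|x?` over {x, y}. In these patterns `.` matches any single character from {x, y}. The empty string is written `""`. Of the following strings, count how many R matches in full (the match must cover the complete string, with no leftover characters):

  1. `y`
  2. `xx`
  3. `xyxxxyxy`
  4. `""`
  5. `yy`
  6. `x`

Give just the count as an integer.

3

1 → match
2 → no match
3 → no match
4 → match
5 → no match
6 → match
Total matched: 3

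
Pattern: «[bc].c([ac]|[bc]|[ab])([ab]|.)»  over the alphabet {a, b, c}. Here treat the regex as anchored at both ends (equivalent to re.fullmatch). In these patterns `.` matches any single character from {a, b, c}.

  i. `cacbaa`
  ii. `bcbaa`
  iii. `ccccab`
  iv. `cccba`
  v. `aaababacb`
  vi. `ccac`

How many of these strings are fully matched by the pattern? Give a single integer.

i → no match
ii → no match
iii → no match
iv → match
v → no match
vi → no match
Total matched: 1

1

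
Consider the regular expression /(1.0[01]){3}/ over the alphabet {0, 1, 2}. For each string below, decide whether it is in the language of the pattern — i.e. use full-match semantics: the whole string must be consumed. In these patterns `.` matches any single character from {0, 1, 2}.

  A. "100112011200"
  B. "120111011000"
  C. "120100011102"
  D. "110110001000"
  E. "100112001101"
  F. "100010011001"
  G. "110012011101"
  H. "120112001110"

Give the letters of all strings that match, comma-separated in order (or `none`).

A → match
B → match
C → no match
D → match
E → match
F → match
G → match
H → no match

A, B, D, E, F, G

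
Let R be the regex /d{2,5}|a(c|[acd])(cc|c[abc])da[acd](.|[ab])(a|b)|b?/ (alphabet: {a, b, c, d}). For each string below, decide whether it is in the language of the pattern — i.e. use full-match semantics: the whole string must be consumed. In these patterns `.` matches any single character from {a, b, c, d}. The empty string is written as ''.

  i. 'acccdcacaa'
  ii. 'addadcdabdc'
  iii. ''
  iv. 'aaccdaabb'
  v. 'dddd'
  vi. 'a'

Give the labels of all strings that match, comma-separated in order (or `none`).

i → no match
ii → no match
iii → match
iv → match
v → match
vi → no match

iii, iv, v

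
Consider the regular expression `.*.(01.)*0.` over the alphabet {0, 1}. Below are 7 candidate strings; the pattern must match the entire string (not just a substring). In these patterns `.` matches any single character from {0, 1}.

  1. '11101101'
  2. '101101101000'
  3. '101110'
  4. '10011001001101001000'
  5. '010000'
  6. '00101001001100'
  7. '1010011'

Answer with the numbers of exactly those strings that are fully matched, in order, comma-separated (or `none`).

1, 2, 4, 5, 6

1. '11101101' → match
2. '101101101000' → match
3. '101110' → no match
4 → match
5. '010000' → match
6 → match
7. '1010011' → no match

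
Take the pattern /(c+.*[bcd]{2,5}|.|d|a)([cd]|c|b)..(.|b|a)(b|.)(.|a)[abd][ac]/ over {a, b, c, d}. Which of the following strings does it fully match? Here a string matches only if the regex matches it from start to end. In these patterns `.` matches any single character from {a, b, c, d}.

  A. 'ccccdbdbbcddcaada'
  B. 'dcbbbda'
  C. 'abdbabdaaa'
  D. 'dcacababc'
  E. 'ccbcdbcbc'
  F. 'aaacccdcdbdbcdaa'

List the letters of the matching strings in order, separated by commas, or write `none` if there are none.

A → match
B → no match
C → no match
D → match
E → match
F → no match

A, D, E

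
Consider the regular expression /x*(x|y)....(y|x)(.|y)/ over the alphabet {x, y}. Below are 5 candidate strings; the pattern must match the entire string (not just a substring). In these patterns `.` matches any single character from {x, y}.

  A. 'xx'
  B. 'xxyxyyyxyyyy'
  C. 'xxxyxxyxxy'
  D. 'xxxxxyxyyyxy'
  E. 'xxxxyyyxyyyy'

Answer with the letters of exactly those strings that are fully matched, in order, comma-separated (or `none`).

A. 'xx' → no match
B. 'xxyxyyyxyyyy' → no match
C. 'xxxyxxyxxy' → match
D. 'xxxxxyxyyyxy' → match
E. 'xxxxyyyxyyyy' → no match

C, D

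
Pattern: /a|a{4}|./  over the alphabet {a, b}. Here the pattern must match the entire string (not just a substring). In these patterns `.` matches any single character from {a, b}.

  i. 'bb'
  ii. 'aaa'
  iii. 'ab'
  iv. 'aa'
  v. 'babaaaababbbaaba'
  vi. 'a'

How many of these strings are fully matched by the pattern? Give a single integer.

1

i → no match
ii → no match
iii → no match
iv → no match
v → no match
vi → match
Total matched: 1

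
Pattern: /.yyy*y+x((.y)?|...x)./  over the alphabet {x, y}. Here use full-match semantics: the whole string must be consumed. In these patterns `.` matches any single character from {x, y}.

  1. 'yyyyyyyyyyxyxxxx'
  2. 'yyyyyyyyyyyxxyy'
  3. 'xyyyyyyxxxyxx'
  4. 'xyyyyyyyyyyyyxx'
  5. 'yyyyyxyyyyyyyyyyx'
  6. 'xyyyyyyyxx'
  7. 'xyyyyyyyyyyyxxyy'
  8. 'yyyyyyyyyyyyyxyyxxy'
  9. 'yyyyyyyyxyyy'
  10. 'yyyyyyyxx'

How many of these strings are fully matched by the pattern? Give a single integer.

9

1 → match
2 → match
3 → match
4 → match
5 → no match
6 → match
7 → match
8 → match
9 → match
10 → match
Total matched: 9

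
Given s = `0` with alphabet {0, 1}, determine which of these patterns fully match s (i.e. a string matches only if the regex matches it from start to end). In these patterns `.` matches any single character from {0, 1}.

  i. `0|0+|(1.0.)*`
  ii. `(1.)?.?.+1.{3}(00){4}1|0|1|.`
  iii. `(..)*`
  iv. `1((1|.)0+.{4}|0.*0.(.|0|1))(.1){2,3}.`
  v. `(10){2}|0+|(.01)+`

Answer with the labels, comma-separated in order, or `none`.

i → match
ii → match
iii → no match
iv → no match — must start with `1`
v → match

i, ii, v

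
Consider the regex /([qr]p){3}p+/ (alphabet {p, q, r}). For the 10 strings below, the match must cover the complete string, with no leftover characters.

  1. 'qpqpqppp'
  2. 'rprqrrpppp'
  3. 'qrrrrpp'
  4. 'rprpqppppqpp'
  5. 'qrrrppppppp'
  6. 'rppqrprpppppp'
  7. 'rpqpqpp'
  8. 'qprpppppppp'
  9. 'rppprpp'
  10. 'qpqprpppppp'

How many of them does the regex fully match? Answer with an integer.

3

1 → match
2 → no match
3 → no match
4 → no match
5 → no match
6 → no match
7 → match
8 → no match
9 → no match
10 → match
Total matched: 3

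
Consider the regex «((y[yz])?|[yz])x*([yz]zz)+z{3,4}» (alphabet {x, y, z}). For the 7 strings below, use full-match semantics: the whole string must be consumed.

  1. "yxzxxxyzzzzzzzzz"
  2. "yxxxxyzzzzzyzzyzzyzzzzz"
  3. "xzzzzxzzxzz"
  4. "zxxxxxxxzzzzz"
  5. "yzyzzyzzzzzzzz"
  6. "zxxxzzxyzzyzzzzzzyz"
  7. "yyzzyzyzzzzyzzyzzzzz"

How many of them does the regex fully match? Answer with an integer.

1 → no match
2 → match
3 → no match
4 → no match
5 → match
6 → no match
7 → no match
Total matched: 2

2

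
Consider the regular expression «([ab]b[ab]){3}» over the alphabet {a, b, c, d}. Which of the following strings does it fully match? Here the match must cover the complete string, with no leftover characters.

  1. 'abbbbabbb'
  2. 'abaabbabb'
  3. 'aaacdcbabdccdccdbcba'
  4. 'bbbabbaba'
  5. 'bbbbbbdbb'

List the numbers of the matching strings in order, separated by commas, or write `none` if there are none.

1, 2, 4

1. 'abbbbabbb' → match
2. 'abaabbabb' → match
3 → no match
4. 'bbbabbaba' → match
5. 'bbbbbbdbb' → no match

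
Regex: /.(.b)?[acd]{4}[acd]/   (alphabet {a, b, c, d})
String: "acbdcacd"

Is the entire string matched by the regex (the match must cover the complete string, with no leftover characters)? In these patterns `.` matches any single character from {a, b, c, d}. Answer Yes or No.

Yes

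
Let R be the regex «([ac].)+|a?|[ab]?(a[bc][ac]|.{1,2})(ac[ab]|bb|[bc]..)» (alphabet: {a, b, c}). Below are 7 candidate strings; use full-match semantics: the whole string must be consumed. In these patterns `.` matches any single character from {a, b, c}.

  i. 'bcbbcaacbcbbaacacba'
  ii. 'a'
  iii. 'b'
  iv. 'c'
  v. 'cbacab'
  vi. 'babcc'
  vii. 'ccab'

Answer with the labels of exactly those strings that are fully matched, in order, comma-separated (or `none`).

ii, v, vi, vii

i → no match
ii → match
iii → no match
iv → no match
v → match
vi → match
vii → match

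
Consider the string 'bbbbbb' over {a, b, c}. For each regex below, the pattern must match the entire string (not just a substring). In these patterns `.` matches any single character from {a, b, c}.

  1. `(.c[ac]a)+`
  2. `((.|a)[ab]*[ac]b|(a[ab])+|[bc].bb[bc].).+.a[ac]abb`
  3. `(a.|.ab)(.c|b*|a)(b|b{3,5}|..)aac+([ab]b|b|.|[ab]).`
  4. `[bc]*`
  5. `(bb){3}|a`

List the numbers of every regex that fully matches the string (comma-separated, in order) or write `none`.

1 → no match — must end with 'a'
2 → no match — must end with 'abb'
3 → no match
4 → match
5 → match

4, 5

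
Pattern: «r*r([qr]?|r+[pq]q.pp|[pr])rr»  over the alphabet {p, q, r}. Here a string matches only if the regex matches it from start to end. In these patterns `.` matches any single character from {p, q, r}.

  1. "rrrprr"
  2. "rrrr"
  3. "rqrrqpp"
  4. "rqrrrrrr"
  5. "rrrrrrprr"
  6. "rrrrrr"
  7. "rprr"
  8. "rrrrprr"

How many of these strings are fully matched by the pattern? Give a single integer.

1 → match
2 → match
3 → no match — must end with "rr"
4 → no match
5 → match
6 → match
7 → match
8 → match
Total matched: 6

6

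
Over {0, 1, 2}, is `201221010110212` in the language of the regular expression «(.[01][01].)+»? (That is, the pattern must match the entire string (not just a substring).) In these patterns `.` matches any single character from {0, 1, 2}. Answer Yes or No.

No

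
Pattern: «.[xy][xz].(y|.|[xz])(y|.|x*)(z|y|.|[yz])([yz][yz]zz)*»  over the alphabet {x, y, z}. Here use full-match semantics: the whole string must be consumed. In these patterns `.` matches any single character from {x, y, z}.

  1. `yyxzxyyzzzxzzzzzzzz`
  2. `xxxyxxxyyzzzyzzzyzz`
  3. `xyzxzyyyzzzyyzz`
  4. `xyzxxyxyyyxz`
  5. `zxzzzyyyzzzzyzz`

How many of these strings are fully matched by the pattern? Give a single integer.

1 → no match
2 → match
3 → match
4 → no match
5 → match
Total matched: 3

3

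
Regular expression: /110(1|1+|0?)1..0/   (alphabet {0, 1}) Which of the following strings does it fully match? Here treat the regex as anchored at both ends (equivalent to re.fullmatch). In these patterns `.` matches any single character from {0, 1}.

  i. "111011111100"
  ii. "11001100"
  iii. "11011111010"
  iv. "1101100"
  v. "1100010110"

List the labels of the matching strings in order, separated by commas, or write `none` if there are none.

i → no match — must start with "110"
ii → match
iii → match
iv → match
v → no match

ii, iii, iv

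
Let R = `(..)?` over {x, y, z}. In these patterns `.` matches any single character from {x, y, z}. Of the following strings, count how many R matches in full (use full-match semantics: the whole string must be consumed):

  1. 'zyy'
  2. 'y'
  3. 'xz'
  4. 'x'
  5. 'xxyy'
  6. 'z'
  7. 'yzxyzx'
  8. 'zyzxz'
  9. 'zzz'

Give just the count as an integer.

1 → no match
2 → no match
3 → match
4 → no match
5 → no match
6 → no match
7 → no match
8 → no match
9 → no match
Total matched: 1

1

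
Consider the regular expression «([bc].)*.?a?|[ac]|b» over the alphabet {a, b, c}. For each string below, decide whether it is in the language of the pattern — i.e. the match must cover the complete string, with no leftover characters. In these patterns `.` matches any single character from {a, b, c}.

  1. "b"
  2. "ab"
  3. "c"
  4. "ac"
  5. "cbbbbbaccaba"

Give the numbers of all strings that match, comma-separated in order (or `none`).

1 → match
2 → no match
3 → match
4 → no match
5 → no match

1, 3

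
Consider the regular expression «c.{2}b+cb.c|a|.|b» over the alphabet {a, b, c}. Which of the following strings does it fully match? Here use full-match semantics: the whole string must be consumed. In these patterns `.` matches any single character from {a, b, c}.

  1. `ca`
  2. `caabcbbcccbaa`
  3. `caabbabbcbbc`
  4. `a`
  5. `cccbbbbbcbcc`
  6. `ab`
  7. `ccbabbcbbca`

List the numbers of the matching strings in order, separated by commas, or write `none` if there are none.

1 → no match
2 → no match
3 → no match
4 → match
5 → match
6 → no match
7 → no match

4, 5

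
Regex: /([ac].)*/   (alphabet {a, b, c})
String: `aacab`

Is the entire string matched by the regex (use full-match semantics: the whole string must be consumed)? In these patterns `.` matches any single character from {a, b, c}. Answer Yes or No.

No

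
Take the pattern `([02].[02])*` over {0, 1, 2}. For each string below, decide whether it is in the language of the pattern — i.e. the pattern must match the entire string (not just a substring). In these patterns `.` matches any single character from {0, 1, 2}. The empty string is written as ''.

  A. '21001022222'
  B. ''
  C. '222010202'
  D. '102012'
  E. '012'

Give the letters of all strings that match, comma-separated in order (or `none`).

B, C, E

A → no match
B → match
C → match
D → no match
E → match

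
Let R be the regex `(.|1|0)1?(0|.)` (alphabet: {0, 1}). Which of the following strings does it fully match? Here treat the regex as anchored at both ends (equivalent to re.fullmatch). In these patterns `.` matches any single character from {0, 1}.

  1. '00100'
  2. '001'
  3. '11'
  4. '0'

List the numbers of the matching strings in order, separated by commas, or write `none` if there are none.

3

1 → no match
2 → no match
3 → match
4 → no match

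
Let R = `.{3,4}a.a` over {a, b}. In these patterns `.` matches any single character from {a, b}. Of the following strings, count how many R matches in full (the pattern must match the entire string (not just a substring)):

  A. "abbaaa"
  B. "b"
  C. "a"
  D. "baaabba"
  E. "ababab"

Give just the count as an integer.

1

A → match
B → no match — must end with "a"
C → no match
D → no match
E → no match — must end with "a"
Total matched: 1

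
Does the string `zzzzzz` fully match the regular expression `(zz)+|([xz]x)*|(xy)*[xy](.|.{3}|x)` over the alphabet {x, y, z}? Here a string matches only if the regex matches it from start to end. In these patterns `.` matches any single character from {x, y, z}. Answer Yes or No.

Yes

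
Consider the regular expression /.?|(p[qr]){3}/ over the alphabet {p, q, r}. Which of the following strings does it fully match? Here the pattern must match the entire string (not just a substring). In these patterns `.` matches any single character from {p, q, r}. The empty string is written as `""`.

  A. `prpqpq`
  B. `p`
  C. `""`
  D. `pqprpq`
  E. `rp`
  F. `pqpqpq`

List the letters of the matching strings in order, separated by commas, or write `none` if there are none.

A, B, C, D, F

A → match
B → match
C → match
D → match
E → no match
F → match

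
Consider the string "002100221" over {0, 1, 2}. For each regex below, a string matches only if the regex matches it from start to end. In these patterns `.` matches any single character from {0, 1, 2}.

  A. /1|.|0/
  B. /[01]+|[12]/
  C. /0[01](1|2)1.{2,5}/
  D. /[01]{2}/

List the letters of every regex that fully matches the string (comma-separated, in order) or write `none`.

A → no match
B → no match
C → match
D → no match

C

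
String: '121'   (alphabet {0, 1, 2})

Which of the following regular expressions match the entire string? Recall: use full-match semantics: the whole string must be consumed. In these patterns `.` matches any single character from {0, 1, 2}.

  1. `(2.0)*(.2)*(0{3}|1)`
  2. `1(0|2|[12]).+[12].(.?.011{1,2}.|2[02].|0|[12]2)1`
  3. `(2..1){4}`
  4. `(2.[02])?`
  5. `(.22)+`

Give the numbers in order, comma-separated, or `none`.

1

1 → match
2 → no match
3 → no match — must start with '2'
4 → no match
5 → no match — must end with '22'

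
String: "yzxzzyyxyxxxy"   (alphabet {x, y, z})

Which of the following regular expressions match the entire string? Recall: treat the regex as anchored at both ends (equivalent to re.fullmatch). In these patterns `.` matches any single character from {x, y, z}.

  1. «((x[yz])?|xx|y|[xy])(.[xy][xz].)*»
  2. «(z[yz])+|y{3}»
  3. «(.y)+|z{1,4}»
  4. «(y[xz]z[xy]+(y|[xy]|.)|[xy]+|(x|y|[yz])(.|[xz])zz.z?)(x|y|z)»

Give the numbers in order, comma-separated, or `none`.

1 → match
2 → no match
3 → no match
4 → no match

1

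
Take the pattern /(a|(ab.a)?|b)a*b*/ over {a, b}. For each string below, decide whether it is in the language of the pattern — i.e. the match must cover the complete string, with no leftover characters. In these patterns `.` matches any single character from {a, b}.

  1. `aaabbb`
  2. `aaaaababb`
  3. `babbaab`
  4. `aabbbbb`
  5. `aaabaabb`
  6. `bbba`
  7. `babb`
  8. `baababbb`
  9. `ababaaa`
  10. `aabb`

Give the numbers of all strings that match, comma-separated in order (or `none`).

1 → match
2 → no match
3 → no match
4 → match
5 → no match
6 → no match
7 → match
8 → no match
9 → no match
10 → match

1, 4, 7, 10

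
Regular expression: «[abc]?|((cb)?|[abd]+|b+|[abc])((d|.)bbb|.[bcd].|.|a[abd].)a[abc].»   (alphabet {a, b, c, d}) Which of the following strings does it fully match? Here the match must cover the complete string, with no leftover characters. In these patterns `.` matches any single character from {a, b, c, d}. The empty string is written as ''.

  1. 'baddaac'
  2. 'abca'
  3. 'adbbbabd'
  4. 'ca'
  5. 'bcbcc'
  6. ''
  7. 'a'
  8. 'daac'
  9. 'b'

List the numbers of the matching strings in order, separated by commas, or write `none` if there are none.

1 → match
2 → no match
3 → match
4 → no match
5 → no match
6 → match
7 → match
8 → match
9 → match

1, 3, 6, 7, 8, 9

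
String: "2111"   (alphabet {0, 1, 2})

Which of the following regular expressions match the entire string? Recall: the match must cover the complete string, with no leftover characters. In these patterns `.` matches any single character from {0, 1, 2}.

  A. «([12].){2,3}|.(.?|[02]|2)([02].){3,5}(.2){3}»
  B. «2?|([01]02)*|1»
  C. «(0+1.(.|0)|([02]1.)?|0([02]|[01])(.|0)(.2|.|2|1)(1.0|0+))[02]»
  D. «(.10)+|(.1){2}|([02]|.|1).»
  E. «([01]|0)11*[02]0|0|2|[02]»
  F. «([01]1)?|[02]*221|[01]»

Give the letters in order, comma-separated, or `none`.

A, D

A → match
B → no match
C → no match
D → match
E → no match
F → no match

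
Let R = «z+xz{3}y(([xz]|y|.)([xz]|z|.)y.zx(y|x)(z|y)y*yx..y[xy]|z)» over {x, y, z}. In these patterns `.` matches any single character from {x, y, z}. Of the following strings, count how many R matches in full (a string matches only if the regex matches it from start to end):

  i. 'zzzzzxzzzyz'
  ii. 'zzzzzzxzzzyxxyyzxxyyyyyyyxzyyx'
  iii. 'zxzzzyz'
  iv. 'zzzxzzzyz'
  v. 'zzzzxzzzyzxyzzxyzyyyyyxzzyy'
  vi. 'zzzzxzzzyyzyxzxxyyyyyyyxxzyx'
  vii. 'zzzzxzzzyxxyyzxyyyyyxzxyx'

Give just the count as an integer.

7

i → match
ii → match
iii → match
iv → match
v → match
vi → match
vii → match
Total matched: 7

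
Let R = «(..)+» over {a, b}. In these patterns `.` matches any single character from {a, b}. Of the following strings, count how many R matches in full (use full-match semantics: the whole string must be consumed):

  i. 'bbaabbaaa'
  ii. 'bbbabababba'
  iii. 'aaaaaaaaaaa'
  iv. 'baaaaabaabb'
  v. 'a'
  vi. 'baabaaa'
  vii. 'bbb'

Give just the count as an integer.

i. 'bbaabbaaa' → no match
ii. 'bbbabababba' → no match
iii. 'aaaaaaaaaaa' → no match
iv. 'baaaaabaabb' → no match
v. 'a' → no match
vi. 'baabaaa' → no match
vii. 'bbb' → no match
Total matched: 0

0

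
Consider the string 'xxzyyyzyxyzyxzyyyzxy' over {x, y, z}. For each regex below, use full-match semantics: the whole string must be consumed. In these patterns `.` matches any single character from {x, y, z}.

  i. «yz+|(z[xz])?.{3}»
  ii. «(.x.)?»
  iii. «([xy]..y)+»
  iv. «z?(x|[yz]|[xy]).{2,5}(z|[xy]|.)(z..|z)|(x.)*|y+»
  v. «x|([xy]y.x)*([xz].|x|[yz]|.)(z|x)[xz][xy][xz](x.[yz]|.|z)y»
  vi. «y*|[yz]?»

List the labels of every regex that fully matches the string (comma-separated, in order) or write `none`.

iii

i → no match
ii → no match
iii → match
iv → no match
v → no match
vi → no match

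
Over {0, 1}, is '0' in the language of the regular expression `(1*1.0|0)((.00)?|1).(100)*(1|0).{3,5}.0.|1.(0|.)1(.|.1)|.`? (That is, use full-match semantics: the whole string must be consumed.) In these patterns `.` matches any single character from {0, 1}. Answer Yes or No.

Yes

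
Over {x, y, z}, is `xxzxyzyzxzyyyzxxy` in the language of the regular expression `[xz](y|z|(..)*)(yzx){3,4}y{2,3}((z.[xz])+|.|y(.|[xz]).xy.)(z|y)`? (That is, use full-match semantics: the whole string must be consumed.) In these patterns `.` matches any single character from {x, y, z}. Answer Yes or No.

No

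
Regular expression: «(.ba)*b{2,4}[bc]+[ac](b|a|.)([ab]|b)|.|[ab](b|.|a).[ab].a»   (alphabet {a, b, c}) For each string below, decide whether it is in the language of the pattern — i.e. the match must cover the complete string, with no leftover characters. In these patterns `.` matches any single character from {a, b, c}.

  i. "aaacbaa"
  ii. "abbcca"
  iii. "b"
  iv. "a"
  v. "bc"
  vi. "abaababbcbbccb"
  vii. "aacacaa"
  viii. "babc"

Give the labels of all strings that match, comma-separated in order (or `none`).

iii, iv, vi

i → no match
ii → no match
iii → match
iv → match
v → no match
vi → match
vii → no match
viii → no match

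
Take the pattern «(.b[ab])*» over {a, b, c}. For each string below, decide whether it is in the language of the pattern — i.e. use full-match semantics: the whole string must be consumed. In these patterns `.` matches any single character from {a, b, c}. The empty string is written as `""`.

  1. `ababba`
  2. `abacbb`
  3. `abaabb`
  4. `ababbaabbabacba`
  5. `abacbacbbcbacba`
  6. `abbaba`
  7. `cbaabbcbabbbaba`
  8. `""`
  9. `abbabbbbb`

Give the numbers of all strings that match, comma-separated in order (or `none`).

1, 2, 3, 4, 5, 6, 7, 8, 9

1 → match
2 → match
3 → match
4 → match
5 → match
6 → match
7 → match
8 → match
9 → match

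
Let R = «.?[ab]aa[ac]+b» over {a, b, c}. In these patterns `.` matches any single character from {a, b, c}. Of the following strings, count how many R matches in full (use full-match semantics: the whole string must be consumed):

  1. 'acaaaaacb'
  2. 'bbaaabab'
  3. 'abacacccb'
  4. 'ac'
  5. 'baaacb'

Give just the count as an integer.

1 → no match
2 → no match
3 → no match
4 → no match — must end with 'b'
5 → match
Total matched: 1

1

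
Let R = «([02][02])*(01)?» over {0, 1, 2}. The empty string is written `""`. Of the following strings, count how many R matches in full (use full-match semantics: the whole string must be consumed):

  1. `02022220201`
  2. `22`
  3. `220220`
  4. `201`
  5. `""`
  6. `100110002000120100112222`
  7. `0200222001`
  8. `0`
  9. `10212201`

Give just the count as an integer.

4

1 → no match
2 → match
3 → match
4 → no match
5 → match
6 → no match
7 → match
8 → no match
9 → no match
Total matched: 4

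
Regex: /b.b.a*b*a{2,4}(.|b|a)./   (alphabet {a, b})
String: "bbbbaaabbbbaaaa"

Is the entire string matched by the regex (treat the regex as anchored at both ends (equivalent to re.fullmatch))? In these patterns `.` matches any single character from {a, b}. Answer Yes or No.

Yes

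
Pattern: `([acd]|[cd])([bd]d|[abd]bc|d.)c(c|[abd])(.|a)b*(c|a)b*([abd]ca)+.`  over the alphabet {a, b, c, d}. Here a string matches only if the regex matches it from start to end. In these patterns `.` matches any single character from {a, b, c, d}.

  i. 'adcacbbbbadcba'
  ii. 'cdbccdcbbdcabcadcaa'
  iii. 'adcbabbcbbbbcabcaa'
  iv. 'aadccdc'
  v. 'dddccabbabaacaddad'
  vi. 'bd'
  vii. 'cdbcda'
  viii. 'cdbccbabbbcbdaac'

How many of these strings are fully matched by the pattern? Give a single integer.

1

i → no match
ii → match
iii → no match
iv. 'aadccdc' → no match
v → no match
vi. 'bd' → no match
vii. 'cdbcda' → no match
viii → no match
Total matched: 1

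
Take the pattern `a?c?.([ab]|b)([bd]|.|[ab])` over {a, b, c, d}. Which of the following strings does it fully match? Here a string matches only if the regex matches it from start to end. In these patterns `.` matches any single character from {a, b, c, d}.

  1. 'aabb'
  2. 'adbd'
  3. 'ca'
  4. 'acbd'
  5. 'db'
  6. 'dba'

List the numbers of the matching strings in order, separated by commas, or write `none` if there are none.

1. 'aabb' → match
2. 'adbd' → match
3. 'ca' → no match
4. 'acbd' → match
5. 'db' → no match
6. 'dba' → match

1, 2, 4, 6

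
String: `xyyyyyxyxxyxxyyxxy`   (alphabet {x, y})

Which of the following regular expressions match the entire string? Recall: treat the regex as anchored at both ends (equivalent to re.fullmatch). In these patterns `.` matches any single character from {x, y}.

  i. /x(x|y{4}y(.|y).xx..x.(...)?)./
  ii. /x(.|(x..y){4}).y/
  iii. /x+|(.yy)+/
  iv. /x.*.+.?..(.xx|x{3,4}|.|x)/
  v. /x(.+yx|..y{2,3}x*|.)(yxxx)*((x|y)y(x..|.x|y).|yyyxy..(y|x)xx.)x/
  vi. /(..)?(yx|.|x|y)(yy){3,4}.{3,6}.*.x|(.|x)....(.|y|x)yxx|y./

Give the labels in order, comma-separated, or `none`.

i, iv

i → match
ii → no match
iii → no match
iv → match
v → no match — must end with `x`
vi → no match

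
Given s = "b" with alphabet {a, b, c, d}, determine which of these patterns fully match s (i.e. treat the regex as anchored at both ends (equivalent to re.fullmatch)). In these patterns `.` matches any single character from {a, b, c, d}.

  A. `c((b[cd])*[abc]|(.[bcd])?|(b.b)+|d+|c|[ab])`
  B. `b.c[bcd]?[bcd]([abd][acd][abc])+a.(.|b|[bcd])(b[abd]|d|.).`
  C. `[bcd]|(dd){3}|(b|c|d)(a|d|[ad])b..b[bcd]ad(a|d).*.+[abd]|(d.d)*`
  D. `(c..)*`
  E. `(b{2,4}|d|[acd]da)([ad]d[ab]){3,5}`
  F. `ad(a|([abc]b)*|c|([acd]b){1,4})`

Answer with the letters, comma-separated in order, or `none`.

A → no match — must start with "c"
B → no match
C → match
D → no match
E → no match
F → no match — must start with "ad"

C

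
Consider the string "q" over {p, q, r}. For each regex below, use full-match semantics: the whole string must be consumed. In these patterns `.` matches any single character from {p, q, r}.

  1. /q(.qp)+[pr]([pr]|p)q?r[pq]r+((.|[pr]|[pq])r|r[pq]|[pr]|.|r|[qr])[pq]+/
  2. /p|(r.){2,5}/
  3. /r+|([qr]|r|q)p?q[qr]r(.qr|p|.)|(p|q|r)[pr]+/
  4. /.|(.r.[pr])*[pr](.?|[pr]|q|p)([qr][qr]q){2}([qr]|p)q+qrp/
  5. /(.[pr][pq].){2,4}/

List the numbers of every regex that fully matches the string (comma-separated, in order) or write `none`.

1 → no match
2 → no match
3 → no match
4 → match
5 → no match

4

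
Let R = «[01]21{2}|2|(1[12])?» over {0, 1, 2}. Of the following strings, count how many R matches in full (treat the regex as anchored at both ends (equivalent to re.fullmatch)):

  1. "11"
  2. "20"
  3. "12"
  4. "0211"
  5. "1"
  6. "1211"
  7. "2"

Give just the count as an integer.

5

1. "11" → match
2. "20" → no match
3. "12" → match
4. "0211" → match
5. "1" → no match
6. "1211" → match
7. "2" → match
Total matched: 5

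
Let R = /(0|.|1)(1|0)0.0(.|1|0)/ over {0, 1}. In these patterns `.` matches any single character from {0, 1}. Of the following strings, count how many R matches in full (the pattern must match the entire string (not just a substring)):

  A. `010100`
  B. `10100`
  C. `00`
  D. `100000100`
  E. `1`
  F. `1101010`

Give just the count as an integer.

1

A. `010100` → match
B. `10100` → no match
C. `00` → no match
D. `100000100` → no match
E. `1` → no match
F. `1101010` → no match
Total matched: 1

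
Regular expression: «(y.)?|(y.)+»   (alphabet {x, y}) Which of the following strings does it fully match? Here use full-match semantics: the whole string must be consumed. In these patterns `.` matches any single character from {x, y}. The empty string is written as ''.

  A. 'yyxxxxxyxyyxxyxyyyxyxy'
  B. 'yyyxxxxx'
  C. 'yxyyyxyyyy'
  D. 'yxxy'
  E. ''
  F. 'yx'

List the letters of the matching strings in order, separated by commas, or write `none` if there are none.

C, E, F

A → no match
B. 'yyyxxxxx' → no match
C. 'yxyyyxyyyy' → match
D. 'yxxy' → no match
E. '' → match
F. 'yx' → match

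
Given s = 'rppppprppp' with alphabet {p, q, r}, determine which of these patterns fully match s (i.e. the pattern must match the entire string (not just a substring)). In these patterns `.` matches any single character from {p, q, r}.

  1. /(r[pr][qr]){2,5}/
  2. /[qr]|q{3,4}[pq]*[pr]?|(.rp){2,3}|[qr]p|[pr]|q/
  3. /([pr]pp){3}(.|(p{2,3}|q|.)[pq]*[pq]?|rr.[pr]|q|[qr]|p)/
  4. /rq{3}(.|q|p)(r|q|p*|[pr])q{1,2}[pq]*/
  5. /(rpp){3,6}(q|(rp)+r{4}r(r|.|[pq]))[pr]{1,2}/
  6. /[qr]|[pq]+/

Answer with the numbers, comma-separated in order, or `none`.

3

1 → no match
2 → no match
3 → match
4 → no match — must start with 'rq'
5 → no match
6 → no match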